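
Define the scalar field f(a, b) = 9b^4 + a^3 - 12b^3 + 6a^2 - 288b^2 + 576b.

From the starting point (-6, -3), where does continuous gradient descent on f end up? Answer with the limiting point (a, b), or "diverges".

diverges

f is separable, so gradient descent decouples: a follows -∂f/∂a, b follows -∂f/∂b.
∂f/∂a = 3a(a + 4); at a=-6 this is 36, so a decreases.
∂f/∂b = 36(b - 4)(b - 1)(b + 4); at b=-3 this is 1008, so b decreases.
The a-coordinate has no critical point in that direction and runs off to infinity.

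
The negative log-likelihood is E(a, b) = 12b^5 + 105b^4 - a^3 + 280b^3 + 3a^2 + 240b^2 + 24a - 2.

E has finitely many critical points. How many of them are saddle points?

4

E separates as a function of a plus a function of b, so ∇E=0 decouples.
∂E/∂a = -3(a - 4)(a + 2) = 0 at a ∈ {-2, 4}; ∂E/∂b = 60b(b + 1)(b + 2)(b + 4) = 0 at b ∈ {-4, -2, -1, 0}.
The Hessian is diagonal: diag(E_aa, E_bb). Second derivatives: E_aa(-2)=18, E_aa(4)=-18; E_bb(-4)=-1440, E_bb(-2)=240, E_bb(-1)=-180, E_bb(0)=480.
Saddle points occur where the two diagonal entries have opposite signs: (-2, -4), (-2, -1), (4, -2), (4, 0). Count: 4.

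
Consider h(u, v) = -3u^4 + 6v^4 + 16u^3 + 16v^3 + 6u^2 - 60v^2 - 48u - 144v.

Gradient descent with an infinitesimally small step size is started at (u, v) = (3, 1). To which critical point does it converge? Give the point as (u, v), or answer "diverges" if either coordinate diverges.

h is separable, so gradient descent decouples: u follows -∂h/∂u, v follows -∂h/∂v.
∂h/∂u = -12(u - 4)(u - 1)(u + 1); at u=3 this is 96, so u decreases.
∂h/∂v = 24(v - 2)(v + 1)(v + 3); at v=1 this is -192, so v increases.
u converges to its nearest critical value 1 (a local min of the u-part); v converges to 2. The iterate converges to (1, 2).

(1, 2)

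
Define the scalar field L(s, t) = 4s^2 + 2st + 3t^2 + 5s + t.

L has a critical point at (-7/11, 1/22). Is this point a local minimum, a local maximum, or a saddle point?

The Hessian of L is constant: H = [[8, 2], [2, 6]].
det(H) = 8·6 − 2² = 44.
det(H) > 0 and tr(H) = 14 > 0, so H is positive definite and the point is a local minimum.

local minimum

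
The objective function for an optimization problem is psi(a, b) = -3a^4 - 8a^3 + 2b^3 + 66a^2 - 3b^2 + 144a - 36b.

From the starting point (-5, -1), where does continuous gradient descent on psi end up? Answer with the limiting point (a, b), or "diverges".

diverges

psi is separable, so gradient descent decouples: a follows -∂psi/∂a, b follows -∂psi/∂b.
∂psi/∂a = -12(a - 3)(a + 1)(a + 4); at a=-5 this is 384, so a decreases.
∂psi/∂b = 6(b - 3)(b + 2); at b=-1 this is -24, so b increases.
The a-coordinate has no critical point in that direction and runs off to infinity.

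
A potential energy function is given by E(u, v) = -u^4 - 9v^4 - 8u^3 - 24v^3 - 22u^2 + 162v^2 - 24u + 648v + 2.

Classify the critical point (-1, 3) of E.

local maximum

The mixed partial ∂²E/∂u∂v is 0, so the Hessian at any point is diag(E_uu, E_vv) = diag(-4(3u^2 + 12u + 11), 36(-3v^2 - 4v + 9)).
At (-1, 3): H = diag(-8, -1080).
Both eigenvalues are negative, so H is negative definite: a local maximum.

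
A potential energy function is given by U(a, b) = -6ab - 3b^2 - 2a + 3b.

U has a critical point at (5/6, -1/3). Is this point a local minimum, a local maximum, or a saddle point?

saddle point

The Hessian of U is constant: H = [[0, -6], [-6, -6]].
det(H) = 0·(-6) − (-6)² = -36.
Since det(H) < 0, H is indefinite and the critical point is a saddle point.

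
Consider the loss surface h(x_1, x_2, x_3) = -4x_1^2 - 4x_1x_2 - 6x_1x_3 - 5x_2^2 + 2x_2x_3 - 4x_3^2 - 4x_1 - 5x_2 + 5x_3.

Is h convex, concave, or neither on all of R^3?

concave

h is quadratic, so its Hessian is the constant matrix H = [[-8, -4, -6], [-4, -10, 2], [-6, 2, -8]].
Leading principal minors: -8, 64, -24.
Signs alternate −, +, − ⇒ H ≺ 0 ⇒ concave.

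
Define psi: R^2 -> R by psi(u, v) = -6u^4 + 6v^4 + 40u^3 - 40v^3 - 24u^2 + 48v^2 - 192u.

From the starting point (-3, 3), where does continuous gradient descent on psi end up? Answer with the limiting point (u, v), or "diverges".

diverges

psi is separable, so gradient descent decouples: u follows -∂psi/∂u, v follows -∂psi/∂v.
∂psi/∂u = -24(u - 4)(u - 2)(u + 1); at u=-3 this is 1680, so u decreases.
∂psi/∂v = 24v(v - 4)(v - 1); at v=3 this is -144, so v increases.
The u-coordinate has no critical point in that direction and runs off to infinity.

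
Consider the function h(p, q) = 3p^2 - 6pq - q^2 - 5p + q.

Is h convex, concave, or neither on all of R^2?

neither

h is quadratic, so its Hessian is the constant matrix H = [[6, -6], [-6, -2]].
det(H) = -48, tr(H) = 4.
det(H) < 0, so H is indefinite: neither convex nor concave.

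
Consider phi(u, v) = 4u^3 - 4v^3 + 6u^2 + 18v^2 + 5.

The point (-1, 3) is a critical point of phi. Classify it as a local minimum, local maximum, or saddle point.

local maximum

The mixed partial ∂²phi/∂u∂v is 0, so the Hessian at any point is diag(phi_uu, phi_vv) = diag(12(2u + 1), 12(-2v + 3)).
At (-1, 3): H = diag(-12, -36).
Both eigenvalues are negative, so H is negative definite: a local maximum.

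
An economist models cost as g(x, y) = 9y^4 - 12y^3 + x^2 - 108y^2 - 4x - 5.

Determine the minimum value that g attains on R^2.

g(x,y) separates as P(x) + Q(y) − 5, so its minimum is min P + min Q − 5.
P'(x) = 2x - 4 vanishes at x ∈ {2}; Q'(y) = 36y(y - 3)(y + 2) vanishes at y ∈ {-2, 0, 3}.
Local minima of P (where P''>0): P(2)=-4. Local minima of Q: Q(-2)=-192, Q(3)=-567.
So the global minimum of g is P(2) + Q(3) − 5 = -4 − 567 − 5 = -576, attained at (2, 3).

-576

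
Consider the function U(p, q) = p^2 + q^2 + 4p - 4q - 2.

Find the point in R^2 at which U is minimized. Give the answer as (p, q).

(-2, 2)

U(p,q) separates as A(p) + B(q) − 2, so its minimum is min A + min B − 2.
A'(p) = 2p + 4 vanishes at p ∈ {-2}; B'(q) = 2q - 4 vanishes at q ∈ {2}.
Local minima of A (where A''>0): A(-2)=-4. Local minima of B: B(2)=-4.
So the global minimum of U is A(-2) + B(2) − 2 = -4 − 4 − 2 = -10, attained at (-2, 2).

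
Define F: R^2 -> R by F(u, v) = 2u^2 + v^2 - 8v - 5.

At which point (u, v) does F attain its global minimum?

(0, 4)

F(u,v) separates as P(u) + Q(v) − 5, so its minimum is min P + min Q − 5.
P'(u) = 4u vanishes at u ∈ {0}; Q'(v) = 2v - 8 vanishes at v ∈ {4}.
Local minima of P (where P''>0): P(0)=0. Local minima of Q: Q(4)=-16.
So the global minimum of F is P(0) + Q(4) − 5 = 0 − 16 − 5 = -21, attained at (0, 4).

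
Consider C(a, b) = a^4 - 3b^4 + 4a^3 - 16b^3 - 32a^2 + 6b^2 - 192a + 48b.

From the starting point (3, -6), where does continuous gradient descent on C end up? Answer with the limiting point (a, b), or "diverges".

diverges

C is separable, so gradient descent decouples: a follows -∂C/∂a, b follows -∂C/∂b.
∂C/∂a = 4(a - 4)(a + 3)(a + 4); at a=3 this is -168, so a increases.
∂C/∂b = -12(b - 1)(b + 1)(b + 4); at b=-6 this is 840, so b decreases.
The b-coordinate has no critical point in that direction and runs off to infinity.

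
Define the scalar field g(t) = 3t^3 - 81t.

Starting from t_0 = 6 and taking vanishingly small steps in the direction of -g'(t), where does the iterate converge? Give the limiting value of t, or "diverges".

3

g'(t) = 9(t - 3)(t + 3), so g'(6) = 243.
Gradient descent moves in the -g' direction, i.e. t is decreasing.
The nearest critical point in that direction is t = 3, where g'' = 54 > 0 (a local minimum). The iterate converges there.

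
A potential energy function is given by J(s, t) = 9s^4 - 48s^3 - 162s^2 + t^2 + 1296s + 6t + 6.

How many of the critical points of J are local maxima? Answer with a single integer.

0

J separates as a function of s plus a function of t, so ∇J=0 decouples.
∂J/∂s = 36(s - 4)(s - 3)(s + 3) = 0 at s ∈ {-3, 3, 4}; ∂J/∂t = 2(t + 3) = 0 at t ∈ {-3}.
The Hessian is diagonal: diag(J_ss, J_tt). Second derivatives: J_ss(-3)=1512, J_ss(3)=-216, J_ss(4)=252; J_tt(-3)=2.
Local maxima occur where both diagonal entries negative: none. Count: 0.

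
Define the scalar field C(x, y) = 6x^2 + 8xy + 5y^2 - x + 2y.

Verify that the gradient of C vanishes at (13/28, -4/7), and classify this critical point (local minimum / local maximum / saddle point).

local minimum

∇C = (12x + 8y - 1, 8x + 10y + 2); substituting (13/28, -4/7) gives ∇C = (0, 0), so (13/28, -4/7) is indeed a critical point.
The Hessian of C is constant: H = [[12, 8], [8, 10]].
det(H) = 12·10 − 8² = 56.
det(H) > 0 and tr(H) = 22 > 0, so H is positive definite and the point is a local minimum.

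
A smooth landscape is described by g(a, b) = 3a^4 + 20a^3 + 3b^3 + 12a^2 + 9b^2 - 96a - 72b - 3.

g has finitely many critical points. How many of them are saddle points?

g separates as a function of a plus a function of b, so ∇g=0 decouples.
∂g/∂a = 12(a - 1)(a + 2)(a + 4) = 0 at a ∈ {-4, -2, 1}; ∂g/∂b = 9(b - 2)(b + 4) = 0 at b ∈ {-4, 2}.
The Hessian is diagonal: diag(g_aa, g_bb). Second derivatives: g_aa(-4)=120, g_aa(-2)=-72, g_aa(1)=180; g_bb(-4)=-54, g_bb(2)=54.
Saddle points occur where the two diagonal entries have opposite signs: (-4, -4), (-2, 2), (1, -4). Count: 3.

3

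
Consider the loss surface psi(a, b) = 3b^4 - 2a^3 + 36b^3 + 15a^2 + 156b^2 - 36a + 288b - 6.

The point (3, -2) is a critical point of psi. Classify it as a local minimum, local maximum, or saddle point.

The mixed partial ∂²psi/∂a∂b is 0, so the Hessian at any point is diag(psi_aa, psi_bb) = diag(6(-2a + 5), 12(3b^2 + 18b + 26)).
At (3, -2): H = diag(-6, 24).
The eigenvalues have opposite signs, so H is indefinite: a saddle point.

saddle point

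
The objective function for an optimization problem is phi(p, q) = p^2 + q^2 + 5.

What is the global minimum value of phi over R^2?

5

phi(p,q) separates as A(p) + B(q) + 5, so its minimum is min A + min B + 5.
A'(p) = 2p vanishes at p ∈ {0}; B'(q) = 2q vanishes at q ∈ {0}.
Local minima of A (where A''>0): A(0)=0. Local minima of B: B(0)=0.
So the global minimum of phi is A(0) + B(0) + 5 = 0 + 0 + 5 = 5, attained at (0, 0).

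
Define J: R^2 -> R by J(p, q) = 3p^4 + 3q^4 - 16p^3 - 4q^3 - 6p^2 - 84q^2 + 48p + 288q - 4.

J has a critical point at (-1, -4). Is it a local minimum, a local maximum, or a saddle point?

local minimum

The mixed partial ∂²J/∂p∂q is 0, so the Hessian at any point is diag(J_pp, J_qq) = diag(12(3p^2 - 8p - 1), 12(3q^2 - 2q - 14)).
At (-1, -4): H = diag(120, 504).
Both eigenvalues are positive, so H is positive definite: a local minimum.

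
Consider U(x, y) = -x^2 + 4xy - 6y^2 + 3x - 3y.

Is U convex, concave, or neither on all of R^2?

U is quadratic, so its Hessian is the constant matrix H = [[-2, 4], [4, -12]].
det(H) = 8, tr(H) = -14.
det(H) > 0 and tr(H) < 0, so H is negative definite everywhere: concave.

concave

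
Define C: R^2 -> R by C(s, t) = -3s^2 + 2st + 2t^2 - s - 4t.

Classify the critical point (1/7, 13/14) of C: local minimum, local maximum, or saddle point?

The Hessian of C is constant: H = [[-6, 2], [2, 4]].
det(H) = (-6)·4 − 2² = -28.
Since det(H) < 0, H is indefinite and the critical point is a saddle point.

saddle point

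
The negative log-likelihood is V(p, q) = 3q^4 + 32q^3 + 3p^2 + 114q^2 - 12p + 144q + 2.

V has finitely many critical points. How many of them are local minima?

V separates as a function of p plus a function of q, so ∇V=0 decouples.
∂V/∂p = 6(p - 2) = 0 at p ∈ {2}; ∂V/∂q = 12(q + 1)(q + 3)(q + 4) = 0 at q ∈ {-4, -3, -1}.
The Hessian is diagonal: diag(V_pp, V_qq). Second derivatives: V_pp(2)=6; V_qq(-4)=36, V_qq(-3)=-24, V_qq(-1)=72.
Local minima occur where both diagonal entries positive: (2, -4), (2, -1). Count: 2.

2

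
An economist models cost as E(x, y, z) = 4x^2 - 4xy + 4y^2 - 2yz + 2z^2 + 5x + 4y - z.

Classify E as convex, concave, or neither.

convex

E is quadratic, so its Hessian is the constant matrix H = [[8, -4, 0], [-4, 8, -2], [0, -2, 4]].
Leading principal minors: 8, 48, 160.
All positive ⇒ H ≻ 0 ⇒ convex.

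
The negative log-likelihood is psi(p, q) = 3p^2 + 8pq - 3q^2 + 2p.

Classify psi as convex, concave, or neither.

psi is quadratic, so its Hessian is the constant matrix H = [[6, 8], [8, -6]].
det(H) = -100, tr(H) = 0.
det(H) < 0, so H is indefinite: neither convex nor concave.

neither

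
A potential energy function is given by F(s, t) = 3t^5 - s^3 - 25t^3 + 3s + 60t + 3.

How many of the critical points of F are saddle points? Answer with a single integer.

4

F separates as a function of s plus a function of t, so ∇F=0 decouples.
∂F/∂s = -3(s - 1)(s + 1) = 0 at s ∈ {-1, 1}; ∂F/∂t = 15(t - 2)(t - 1)(t + 1)(t + 2) = 0 at t ∈ {-2, -1, 1, 2}.
The Hessian is diagonal: diag(F_ss, F_tt). Second derivatives: F_ss(-1)=6, F_ss(1)=-6; F_tt(-2)=-180, F_tt(-1)=90, F_tt(1)=-90, F_tt(2)=180.
Saddle points occur where the two diagonal entries have opposite signs: (-1, -2), (-1, 1), (1, -1), (1, 2). Count: 4.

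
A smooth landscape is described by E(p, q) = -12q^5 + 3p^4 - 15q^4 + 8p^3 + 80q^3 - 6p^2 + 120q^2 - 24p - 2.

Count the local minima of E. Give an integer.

4

E separates as a function of p plus a function of q, so ∇E=0 decouples.
∂E/∂p = 12(p - 1)(p + 1)(p + 2) = 0 at p ∈ {-2, -1, 1}; ∂E/∂q = -60q(q - 2)(q + 1)(q + 2) = 0 at q ∈ {-2, -1, 0, 2}.
The Hessian is diagonal: diag(E_pp, E_qq). Second derivatives: E_pp(-2)=36, E_pp(-1)=-24, E_pp(1)=72; E_qq(-2)=480, E_qq(-1)=-180, E_qq(0)=240, E_qq(2)=-1440.
Local minima occur where both diagonal entries positive: (-2, -2), (-2, 0), (1, -2), (1, 0). Count: 4.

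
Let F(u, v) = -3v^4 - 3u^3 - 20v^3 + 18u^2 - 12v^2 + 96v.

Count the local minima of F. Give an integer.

F separates as a function of u plus a function of v, so ∇F=0 decouples.
∂F/∂u = -9u(u - 4) = 0 at u ∈ {0, 4}; ∂F/∂v = -12(v - 1)(v + 2)(v + 4) = 0 at v ∈ {-4, -2, 1}.
The Hessian is diagonal: diag(F_uu, F_vv). Second derivatives: F_uu(0)=36, F_uu(4)=-36; F_vv(-4)=-120, F_vv(-2)=72, F_vv(1)=-180.
Local minima occur where both diagonal entries positive: (0, -2). Count: 1.

1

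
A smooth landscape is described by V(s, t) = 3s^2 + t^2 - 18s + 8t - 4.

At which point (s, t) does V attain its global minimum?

(3, -4)

V(s,t) separates as P(s) + Q(t) − 4, so its minimum is min P + min Q − 4.
P'(s) = 6s - 18 vanishes at s ∈ {3}; Q'(t) = 2(t + 4) vanishes at t ∈ {-4}.
Local minima of P (where P''>0): P(3)=-27. Local minima of Q: Q(-4)=-16.
So the global minimum of V is P(3) + Q(-4) − 4 = -27 − 16 − 4 = -47, attained at (3, -4).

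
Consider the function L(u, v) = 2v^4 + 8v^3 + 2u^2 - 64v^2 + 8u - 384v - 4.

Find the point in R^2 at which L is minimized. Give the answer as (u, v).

(-2, 4)

L(u,v) separates as P(u) + Q(v) − 4, so its minimum is min P + min Q − 4.
P'(u) = 4u + 8 vanishes at u ∈ {-2}; Q'(v) = 8(v - 4)(v + 3)(v + 4) vanishes at v ∈ {-4, -3, 4}.
Local minima of P (where P''>0): P(-2)=-8. Local minima of Q: Q(-4)=512, Q(4)=-1536.
So the global minimum of L is P(-2) + Q(4) − 4 = -8 − 1536 − 4 = -1548, attained at (-2, 4).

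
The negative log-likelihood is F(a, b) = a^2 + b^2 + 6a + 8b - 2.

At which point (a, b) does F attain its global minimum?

F(a,b) separates as P(a) + Q(b) − 2, so its minimum is min P + min Q − 2.
P'(a) = 2a + 6 vanishes at a ∈ {-3}; Q'(b) = 2b + 8 vanishes at b ∈ {-4}.
Local minima of P (where P''>0): P(-3)=-9. Local minima of Q: Q(-4)=-16.
So the global minimum of F is P(-3) + Q(-4) − 2 = -9 − 16 − 2 = -27, attained at (-3, -4).

(-3, -4)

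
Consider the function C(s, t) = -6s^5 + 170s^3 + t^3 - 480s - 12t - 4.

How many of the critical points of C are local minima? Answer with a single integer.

2

C separates as a function of s plus a function of t, so ∇C=0 decouples.
∂C/∂s = -30(s - 4)(s - 1)(s + 1)(s + 4) = 0 at s ∈ {-4, -1, 1, 4}; ∂C/∂t = 3(t - 2)(t + 2) = 0 at t ∈ {-2, 2}.
The Hessian is diagonal: diag(C_ss, C_tt). Second derivatives: C_ss(-4)=3600, C_ss(-1)=-900, C_ss(1)=900, C_ss(4)=-3600; C_tt(-2)=-12, C_tt(2)=12.
Local minima occur where both diagonal entries positive: (-4, 2), (1, 2). Count: 2.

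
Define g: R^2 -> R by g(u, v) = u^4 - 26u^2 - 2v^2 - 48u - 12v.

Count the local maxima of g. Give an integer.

1

g separates as a function of u plus a function of v, so ∇g=0 decouples.
∂g/∂u = 4(u - 4)(u + 1)(u + 3) = 0 at u ∈ {-3, -1, 4}; ∂g/∂v = -4(v + 3) = 0 at v ∈ {-3}.
The Hessian is diagonal: diag(g_uu, g_vv). Second derivatives: g_uu(-3)=56, g_uu(-1)=-40, g_uu(4)=140; g_vv(-3)=-4.
Local maxima occur where both diagonal entries negative: (-1, -3). Count: 1.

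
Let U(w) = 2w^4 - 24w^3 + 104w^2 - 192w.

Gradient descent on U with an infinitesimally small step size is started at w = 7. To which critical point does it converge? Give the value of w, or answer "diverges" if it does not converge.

4

U'(w) = 8(w - 4)(w - 3)(w - 2), so U'(7) = 480.
Gradient descent moves in the -U' direction, i.e. w is decreasing.
The nearest critical point in that direction is w = 4, where U'' = 16 > 0 (a local minimum). The iterate converges there.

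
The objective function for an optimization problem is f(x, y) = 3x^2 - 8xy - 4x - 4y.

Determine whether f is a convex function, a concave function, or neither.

f is quadratic, so its Hessian is the constant matrix H = [[6, -8], [-8, 0]].
det(H) = -64, tr(H) = 6.
det(H) < 0, so H is indefinite: neither convex nor concave.

neither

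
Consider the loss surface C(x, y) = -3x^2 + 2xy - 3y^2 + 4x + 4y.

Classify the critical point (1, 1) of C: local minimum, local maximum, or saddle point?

The Hessian of C is constant: H = [[-6, 2], [2, -6]].
det(H) = (-6)·(-6) − 2² = 32.
det(H) > 0 and tr(H) = -12 < 0, so H is negative definite and the point is a local maximum.

local maximum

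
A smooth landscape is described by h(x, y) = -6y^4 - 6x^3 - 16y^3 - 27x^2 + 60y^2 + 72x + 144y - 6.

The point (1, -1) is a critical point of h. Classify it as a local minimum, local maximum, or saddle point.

The mixed partial ∂²h/∂x∂y is 0, so the Hessian at any point is diag(h_xx, h_yy) = diag(-18(2x + 3), 24(-3y^2 - 4y + 5)).
At (1, -1): H = diag(-90, 144).
The eigenvalues have opposite signs, so H is indefinite: a saddle point.

saddle point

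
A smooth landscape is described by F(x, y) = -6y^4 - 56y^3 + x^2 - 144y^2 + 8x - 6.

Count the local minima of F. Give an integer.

1

F separates as a function of x plus a function of y, so ∇F=0 decouples.
∂F/∂x = 2(x + 4) = 0 at x ∈ {-4}; ∂F/∂y = -24y(y + 3)(y + 4) = 0 at y ∈ {-4, -3, 0}.
The Hessian is diagonal: diag(F_xx, F_yy). Second derivatives: F_xx(-4)=2; F_yy(-4)=-96, F_yy(-3)=72, F_yy(0)=-288.
Local minima occur where both diagonal entries positive: (-4, -3). Count: 1.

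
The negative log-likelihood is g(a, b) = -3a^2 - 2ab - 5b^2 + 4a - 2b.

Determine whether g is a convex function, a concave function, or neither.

g is quadratic, so its Hessian is the constant matrix H = [[-6, -2], [-2, -10]].
det(H) = 56, tr(H) = -16.
det(H) > 0 and tr(H) < 0, so H is negative definite everywhere: concave.

concave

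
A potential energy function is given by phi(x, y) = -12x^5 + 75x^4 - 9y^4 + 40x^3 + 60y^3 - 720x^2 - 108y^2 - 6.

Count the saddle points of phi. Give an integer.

phi separates as a function of x plus a function of y, so ∇phi=0 decouples.
∂phi/∂x = -60x(x - 4)(x - 3)(x + 2) = 0 at x ∈ {-2, 0, 3, 4}; ∂phi/∂y = -36y(y - 3)(y - 2) = 0 at y ∈ {0, 2, 3}.
The Hessian is diagonal: diag(phi_xx, phi_yy). Second derivatives: phi_xx(-2)=3600, phi_xx(0)=-1440, phi_xx(3)=900, phi_xx(4)=-1440; phi_yy(0)=-216, phi_yy(2)=72, phi_yy(3)=-108.
Saddle points occur where the two diagonal entries have opposite signs: (-2, 0), (-2, 3), (0, 2), (3, 0), (3, 3), (4, 2). Count: 6.

6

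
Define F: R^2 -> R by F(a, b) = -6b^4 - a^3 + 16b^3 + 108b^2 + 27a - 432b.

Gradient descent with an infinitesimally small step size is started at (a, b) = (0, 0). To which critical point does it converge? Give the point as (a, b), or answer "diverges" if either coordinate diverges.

F is separable, so gradient descent decouples: a follows -∂F/∂a, b follows -∂F/∂b.
∂F/∂a = -3(a - 3)(a + 3); at a=0 this is 27, so a decreases.
∂F/∂b = -24(b - 3)(b - 2)(b + 3); at b=0 this is -432, so b increases.
a converges to its nearest critical value -3 (a local min of the a-part); b converges to 2. The iterate converges to (-3, 2).

(-3, 2)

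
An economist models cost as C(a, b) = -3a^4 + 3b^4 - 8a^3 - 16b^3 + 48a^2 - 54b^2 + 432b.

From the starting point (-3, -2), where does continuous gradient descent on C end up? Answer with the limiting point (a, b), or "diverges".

(0, -3)

C is separable, so gradient descent decouples: a follows -∂C/∂a, b follows -∂C/∂b.
∂C/∂a = -12a(a - 2)(a + 4); at a=-3 this is -180, so a increases.
∂C/∂b = 12(b - 4)(b - 3)(b + 3); at b=-2 this is 360, so b decreases.
a converges to its nearest critical value 0 (a local min of the a-part); b converges to -3. The iterate converges to (0, -3).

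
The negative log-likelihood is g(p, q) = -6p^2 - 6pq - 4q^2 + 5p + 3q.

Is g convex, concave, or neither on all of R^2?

concave

g is quadratic, so its Hessian is the constant matrix H = [[-12, -6], [-6, -8]].
det(H) = 60, tr(H) = -20.
det(H) > 0 and tr(H) < 0, so H is negative definite everywhere: concave.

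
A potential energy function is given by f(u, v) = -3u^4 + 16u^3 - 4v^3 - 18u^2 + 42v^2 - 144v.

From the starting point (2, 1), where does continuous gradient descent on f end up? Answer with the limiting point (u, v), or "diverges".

f is separable, so gradient descent decouples: u follows -∂f/∂u, v follows -∂f/∂v.
∂f/∂u = -12u(u - 3)(u - 1); at u=2 this is 24, so u decreases.
∂f/∂v = -12(v - 4)(v - 3); at v=1 this is -72, so v increases.
u converges to its nearest critical value 1 (a local min of the u-part); v converges to 3. The iterate converges to (1, 3).

(1, 3)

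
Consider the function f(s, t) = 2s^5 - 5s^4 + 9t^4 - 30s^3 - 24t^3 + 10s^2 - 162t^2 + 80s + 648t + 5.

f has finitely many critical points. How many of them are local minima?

4

f separates as a function of s plus a function of t, so ∇f=0 decouples.
∂f/∂s = 10(s - 4)(s - 1)(s + 1)(s + 2) = 0 at s ∈ {-2, -1, 1, 4}; ∂f/∂t = 36(t - 3)(t - 2)(t + 3) = 0 at t ∈ {-3, 2, 3}.
The Hessian is diagonal: diag(f_ss, f_tt). Second derivatives: f_ss(-2)=-180, f_ss(-1)=100, f_ss(1)=-180, f_ss(4)=900; f_tt(-3)=1080, f_tt(2)=-180, f_tt(3)=216.
Local minima occur where both diagonal entries positive: (-1, -3), (-1, 3), (4, -3), (4, 3). Count: 4.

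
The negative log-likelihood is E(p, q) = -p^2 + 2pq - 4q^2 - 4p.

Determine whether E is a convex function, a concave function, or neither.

E is quadratic, so its Hessian is the constant matrix H = [[-2, 2], [2, -8]].
det(H) = 12, tr(H) = -10.
det(H) > 0 and tr(H) < 0, so H is negative definite everywhere: concave.

concave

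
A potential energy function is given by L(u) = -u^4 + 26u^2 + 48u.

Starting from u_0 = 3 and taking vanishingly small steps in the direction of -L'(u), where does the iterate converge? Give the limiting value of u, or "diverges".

-1

L'(u) = -4(u - 4)(u + 1)(u + 3), so L'(3) = 96.
Gradient descent moves in the -L' direction, i.e. u is decreasing.
The nearest critical point in that direction is u = -1, where L'' = 40 > 0 (a local minimum). The iterate converges there.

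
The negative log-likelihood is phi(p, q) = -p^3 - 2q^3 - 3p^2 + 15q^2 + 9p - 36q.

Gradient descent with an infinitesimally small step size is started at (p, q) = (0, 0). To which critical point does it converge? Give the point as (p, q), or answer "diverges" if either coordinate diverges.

(-3, 2)

phi is separable, so gradient descent decouples: p follows -∂phi/∂p, q follows -∂phi/∂q.
∂phi/∂p = -3(p - 1)(p + 3); at p=0 this is 9, so p decreases.
∂phi/∂q = -6(q - 3)(q - 2); at q=0 this is -36, so q increases.
p converges to its nearest critical value -3 (a local min of the p-part); q converges to 2. The iterate converges to (-3, 2).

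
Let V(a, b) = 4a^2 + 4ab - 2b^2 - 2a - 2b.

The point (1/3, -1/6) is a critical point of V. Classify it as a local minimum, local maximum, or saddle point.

saddle point

The Hessian of V is constant: H = [[8, 4], [4, -4]].
det(H) = 8·(-4) − 4² = -48.
Since det(H) < 0, H is indefinite and the critical point is a saddle point.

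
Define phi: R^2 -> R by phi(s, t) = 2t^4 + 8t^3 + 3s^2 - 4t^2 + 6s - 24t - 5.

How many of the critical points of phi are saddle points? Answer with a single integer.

1

phi separates as a function of s plus a function of t, so ∇phi=0 decouples.
∂phi/∂s = 6(s + 1) = 0 at s ∈ {-1}; ∂phi/∂t = 8(t - 1)(t + 1)(t + 3) = 0 at t ∈ {-3, -1, 1}.
The Hessian is diagonal: diag(phi_ss, phi_tt). Second derivatives: phi_ss(-1)=6; phi_tt(-3)=64, phi_tt(-1)=-32, phi_tt(1)=64.
Saddle points occur where the two diagonal entries have opposite signs: (-1, -1). Count: 1.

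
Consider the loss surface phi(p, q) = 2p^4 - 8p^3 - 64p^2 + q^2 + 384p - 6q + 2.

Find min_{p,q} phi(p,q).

-1543

phi(p,q) separates as A(p) + B(q) + 2, so its minimum is min A + min B + 2.
A'(p) = 8(p - 4)(p - 3)(p + 4) vanishes at p ∈ {-4, 3, 4}; B'(q) = 2q - 6 vanishes at q ∈ {3}.
Local minima of A (where A''>0): A(-4)=-1536, A(4)=512. Local minima of B: B(3)=-9.
So the global minimum of phi is A(-4) + B(3) + 2 = -1536 − 9 + 2 = -1543, attained at (-4, 3).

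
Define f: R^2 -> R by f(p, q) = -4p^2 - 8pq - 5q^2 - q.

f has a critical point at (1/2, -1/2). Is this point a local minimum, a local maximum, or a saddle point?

The Hessian of f is constant: H = [[-8, -8], [-8, -10]].
det(H) = (-8)·(-10) − (-8)² = 16.
det(H) > 0 and tr(H) = -18 < 0, so H is negative definite and the point is a local maximum.

local maximum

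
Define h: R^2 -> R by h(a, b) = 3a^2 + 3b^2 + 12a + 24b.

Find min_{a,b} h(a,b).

h(a,b) separates as P(a) + Q(b), so its minimum is min P + min Q.
P'(a) = 6a + 12 vanishes at a ∈ {-2}; Q'(b) = 6b + 24 vanishes at b ∈ {-4}.
Local minima of P (where P''>0): P(-2)=-12. Local minima of Q: Q(-4)=-48.
So the global minimum of h is P(-2) + Q(-4) = -12 − 48 = -60, attained at (-2, -4).

-60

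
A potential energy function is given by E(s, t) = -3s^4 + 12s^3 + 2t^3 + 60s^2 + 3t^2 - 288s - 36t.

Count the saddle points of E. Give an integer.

3

E separates as a function of s plus a function of t, so ∇E=0 decouples.
∂E/∂s = -12(s - 4)(s - 2)(s + 3) = 0 at s ∈ {-3, 2, 4}; ∂E/∂t = 6(t - 2)(t + 3) = 0 at t ∈ {-3, 2}.
The Hessian is diagonal: diag(E_ss, E_tt). Second derivatives: E_ss(-3)=-420, E_ss(2)=120, E_ss(4)=-168; E_tt(-3)=-30, E_tt(2)=30.
Saddle points occur where the two diagonal entries have opposite signs: (-3, 2), (2, -3), (4, 2). Count: 3.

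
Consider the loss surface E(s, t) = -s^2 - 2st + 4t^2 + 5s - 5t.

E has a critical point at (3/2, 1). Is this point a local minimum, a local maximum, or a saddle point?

saddle point

The Hessian of E is constant: H = [[-2, -2], [-2, 8]].
det(H) = (-2)·8 − (-2)² = -20.
Since det(H) < 0, H is indefinite and the critical point is a saddle point.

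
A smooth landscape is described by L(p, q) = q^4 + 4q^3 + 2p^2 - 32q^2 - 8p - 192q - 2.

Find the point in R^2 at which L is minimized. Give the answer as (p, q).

(2, 4)

L(p,q) separates as A(p) + B(q) − 2, so its minimum is min A + min B − 2.
A'(p) = 4p - 8 vanishes at p ∈ {2}; B'(q) = 4(q - 4)(q + 3)(q + 4) vanishes at q ∈ {-4, -3, 4}.
Local minima of A (where A''>0): A(2)=-8. Local minima of B: B(-4)=256, B(4)=-768.
So the global minimum of L is A(2) + B(4) − 2 = -8 − 768 − 2 = -778, attained at (2, 4).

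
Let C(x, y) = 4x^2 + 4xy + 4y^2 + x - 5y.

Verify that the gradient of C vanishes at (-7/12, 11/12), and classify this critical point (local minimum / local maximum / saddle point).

∇C = (8x + 4y + 1, 4x + 8y - 5); substituting (-7/12, 11/12) gives ∇C = (0, 0), so (-7/12, 11/12) is indeed a critical point.
The Hessian of C is constant: H = [[8, 4], [4, 8]].
det(H) = 8·8 − 4² = 48.
det(H) > 0 and tr(H) = 16 > 0, so H is positive definite and the point is a local minimum.

local minimum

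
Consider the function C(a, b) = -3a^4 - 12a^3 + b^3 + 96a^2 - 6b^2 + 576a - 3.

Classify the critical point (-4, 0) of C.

local maximum

The mixed partial ∂²C/∂a∂b is 0, so the Hessian at any point is diag(C_aa, C_bb) = diag(12(-3a^2 - 6a + 16), 6(b - 2)).
At (-4, 0): H = diag(-96, -12).
Both eigenvalues are negative, so H is negative definite: a local maximum.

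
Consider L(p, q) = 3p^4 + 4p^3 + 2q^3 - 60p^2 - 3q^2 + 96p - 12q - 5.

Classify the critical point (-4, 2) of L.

The mixed partial ∂²L/∂p∂q is 0, so the Hessian at any point is diag(L_pp, L_qq) = diag(12(3p^2 + 2p - 10), 6(2q - 1)).
At (-4, 2): H = diag(360, 18).
Both eigenvalues are positive, so H is positive definite: a local minimum.

local minimum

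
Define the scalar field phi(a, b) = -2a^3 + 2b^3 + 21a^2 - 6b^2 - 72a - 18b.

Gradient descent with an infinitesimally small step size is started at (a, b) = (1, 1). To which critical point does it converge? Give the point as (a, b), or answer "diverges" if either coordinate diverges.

phi is separable, so gradient descent decouples: a follows -∂phi/∂a, b follows -∂phi/∂b.
∂phi/∂a = -6(a - 4)(a - 3); at a=1 this is -36, so a increases.
∂phi/∂b = 6(b - 3)(b + 1); at b=1 this is -24, so b increases.
a converges to its nearest critical value 3 (a local min of the a-part); b converges to 3. The iterate converges to (3, 3).

(3, 3)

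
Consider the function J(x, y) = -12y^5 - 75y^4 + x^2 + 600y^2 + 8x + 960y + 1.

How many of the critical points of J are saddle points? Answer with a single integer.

2

J separates as a function of x plus a function of y, so ∇J=0 decouples.
∂J/∂x = 2(x + 4) = 0 at x ∈ {-4}; ∂J/∂y = -60(y - 2)(y + 1)(y + 2)(y + 4) = 0 at y ∈ {-4, -2, -1, 2}.
The Hessian is diagonal: diag(J_xx, J_yy). Second derivatives: J_xx(-4)=2; J_yy(-4)=2160, J_yy(-2)=-480, J_yy(-1)=540, J_yy(2)=-4320.
Saddle points occur where the two diagonal entries have opposite signs: (-4, -2), (-4, 2). Count: 2.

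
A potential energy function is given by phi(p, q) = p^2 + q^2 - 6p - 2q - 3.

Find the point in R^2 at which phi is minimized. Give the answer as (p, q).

(3, 1)

phi(p,q) separates as A(p) + B(q) − 3, so its minimum is min A + min B − 3.
A'(p) = 2p - 6 vanishes at p ∈ {3}; B'(q) = 2q - 2 vanishes at q ∈ {1}.
Local minima of A (where A''>0): A(3)=-9. Local minima of B: B(1)=-1.
So the global minimum of phi is A(3) + B(1) − 3 = -9 − 1 − 3 = -13, attained at (3, 1).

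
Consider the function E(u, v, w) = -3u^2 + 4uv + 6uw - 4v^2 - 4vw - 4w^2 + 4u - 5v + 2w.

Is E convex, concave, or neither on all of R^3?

E is quadratic, so its Hessian is the constant matrix H = [[-6, 4, 6], [4, -8, -4], [6, -4, -8]].
Leading principal minors: -6, 32, -64.
Signs alternate −, +, − ⇒ H ≺ 0 ⇒ concave.

concave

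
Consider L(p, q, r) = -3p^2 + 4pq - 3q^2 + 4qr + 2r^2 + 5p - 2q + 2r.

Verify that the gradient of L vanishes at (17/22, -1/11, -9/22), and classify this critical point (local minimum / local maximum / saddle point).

saddle point

∇L = (-6p + 4q + 5, 4p - 6q + 4r - 2, 4q + 4r + 2); substituting (17/22, -1/11, -9/22) gives ∇L = (0, 0, 0), so (17/22, -1/11, -9/22) is indeed a critical point.
The Hessian is constant: H = [[-6, 4, 0], [4, -6, 4], [0, 4, 4]].
Leading principal minors: Δ₁ = -6, Δ₂ = 20, Δ₃ = 176.
The minors fit neither the all-positive nor the alternating-sign pattern, so H is indefinite: a saddle point.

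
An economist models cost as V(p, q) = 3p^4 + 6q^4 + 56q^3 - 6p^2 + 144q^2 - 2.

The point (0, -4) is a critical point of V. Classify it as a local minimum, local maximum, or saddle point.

saddle point

The mixed partial ∂²V/∂p∂q is 0, so the Hessian at any point is diag(V_pp, V_qq) = diag(12(3p^2 - 1), 24(3q^2 + 14q + 12)).
At (0, -4): H = diag(-12, 96).
The eigenvalues have opposite signs, so H is indefinite: a saddle point.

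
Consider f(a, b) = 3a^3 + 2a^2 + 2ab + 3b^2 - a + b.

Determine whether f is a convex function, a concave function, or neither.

The term 3a^3 is cubic, so the Hessian is not constant.
∂²f/∂a² = 18a + 4, which takes both signs as a varies (negative for sufficiently negative a). A diagonal entry of the Hessian changing sign means the Hessian is neither positive- nor negative-semidefinite on all of R^2.

neither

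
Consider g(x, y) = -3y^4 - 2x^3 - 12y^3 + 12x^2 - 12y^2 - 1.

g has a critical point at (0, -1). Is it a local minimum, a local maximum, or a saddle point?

local minimum

The mixed partial ∂²g/∂x∂y is 0, so the Hessian at any point is diag(g_xx, g_yy) = diag(12(-x + 2), -12(3y^2 + 6y + 2)).
At (0, -1): H = diag(24, 12).
Both eigenvalues are positive, so H is positive definite: a local minimum.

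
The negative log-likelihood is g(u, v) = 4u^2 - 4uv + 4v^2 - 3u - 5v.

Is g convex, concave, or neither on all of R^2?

convex

g is quadratic, so its Hessian is the constant matrix H = [[8, -4], [-4, 8]].
det(H) = 48, tr(H) = 16.
det(H) > 0 and tr(H) > 0, so H is positive definite everywhere: convex.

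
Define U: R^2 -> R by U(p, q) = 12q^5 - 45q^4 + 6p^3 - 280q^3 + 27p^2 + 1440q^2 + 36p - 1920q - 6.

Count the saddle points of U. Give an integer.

4

U separates as a function of p plus a function of q, so ∇U=0 decouples.
∂U/∂p = 18(p + 1)(p + 2) = 0 at p ∈ {-2, -1}; ∂U/∂q = 60(q - 4)(q - 2)(q - 1)(q + 4) = 0 at q ∈ {-4, 1, 2, 4}.
The Hessian is diagonal: diag(U_pp, U_qq). Second derivatives: U_pp(-2)=-18, U_pp(-1)=18; U_qq(-4)=-14400, U_qq(1)=900, U_qq(2)=-720, U_qq(4)=2880.
Saddle points occur where the two diagonal entries have opposite signs: (-2, 1), (-2, 4), (-1, -4), (-1, 2). Count: 4.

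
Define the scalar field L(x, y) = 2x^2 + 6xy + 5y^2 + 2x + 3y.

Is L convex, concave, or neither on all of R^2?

L is quadratic, so its Hessian is the constant matrix H = [[4, 6], [6, 10]].
det(H) = 4, tr(H) = 14.
det(H) > 0 and tr(H) > 0, so H is positive definite everywhere: convex.

convex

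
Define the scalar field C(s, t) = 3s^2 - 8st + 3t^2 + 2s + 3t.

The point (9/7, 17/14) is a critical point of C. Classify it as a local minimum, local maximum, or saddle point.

The Hessian of C is constant: H = [[6, -8], [-8, 6]].
det(H) = 6·6 − (-8)² = -28.
Since det(H) < 0, H is indefinite and the critical point is a saddle point.

saddle point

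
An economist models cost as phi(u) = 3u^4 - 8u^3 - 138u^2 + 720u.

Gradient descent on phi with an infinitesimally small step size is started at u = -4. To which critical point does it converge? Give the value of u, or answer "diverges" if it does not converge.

-5

phi'(u) = 12(u - 4)(u - 3)(u + 5), so phi'(-4) = 672.
Gradient descent moves in the -phi' direction, i.e. u is decreasing.
The nearest critical point in that direction is u = -5, where phi'' = 864 > 0 (a local minimum). The iterate converges there.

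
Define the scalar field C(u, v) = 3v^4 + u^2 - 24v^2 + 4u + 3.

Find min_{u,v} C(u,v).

-49

C(u,v) separates as P(u) + Q(v) + 3, so its minimum is min P + min Q + 3.
P'(u) = 2u + 4 vanishes at u ∈ {-2}; Q'(v) = 12v(v - 2)(v + 2) vanishes at v ∈ {-2, 0, 2}.
Local minima of P (where P''>0): P(-2)=-4. Local minima of Q: Q(-2)=-48, Q(2)=-48.
So the global minimum of C is P(-2) + Q(-2) + 3 = -4 − 48 + 3 = -49, attained at (-2, -2).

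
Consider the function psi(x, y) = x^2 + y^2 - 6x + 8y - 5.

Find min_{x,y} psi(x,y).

psi(x,y) separates as P(x) + Q(y) − 5, so its minimum is min P + min Q − 5.
P'(x) = 2x - 6 vanishes at x ∈ {3}; Q'(y) = 2y + 8 vanishes at y ∈ {-4}.
Local minima of P (where P''>0): P(3)=-9. Local minima of Q: Q(-4)=-16.
So the global minimum of psi is P(3) + Q(-4) − 5 = -9 − 16 − 5 = -30, attained at (3, -4).

-30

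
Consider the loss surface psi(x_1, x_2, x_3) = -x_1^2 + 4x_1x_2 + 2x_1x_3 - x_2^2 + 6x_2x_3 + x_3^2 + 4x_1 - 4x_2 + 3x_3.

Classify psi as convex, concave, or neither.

neither

psi is quadratic, so its Hessian is the constant matrix H = [[-2, 4, 2], [4, -2, 6], [2, 6, 2]].
Leading principal minors: -2, -12, 152.
Neither pattern holds ⇒ H is indefinite ⇒ neither convex nor concave.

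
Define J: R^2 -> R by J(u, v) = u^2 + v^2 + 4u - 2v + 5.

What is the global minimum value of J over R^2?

J(u,v) separates as P(u) + Q(v) + 5, so its minimum is min P + min Q + 5.
P'(u) = 2u + 4 vanishes at u ∈ {-2}; Q'(v) = 2v - 2 vanishes at v ∈ {1}.
Local minima of P (where P''>0): P(-2)=-4. Local minima of Q: Q(1)=-1.
So the global minimum of J is P(-2) + Q(1) + 5 = -4 − 1 + 5 = 0, attained at (-2, 1).

0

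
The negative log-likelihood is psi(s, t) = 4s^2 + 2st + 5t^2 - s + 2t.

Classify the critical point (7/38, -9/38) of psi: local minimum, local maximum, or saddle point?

The Hessian of psi is constant: H = [[8, 2], [2, 10]].
det(H) = 8·10 − 2² = 76.
det(H) > 0 and tr(H) = 18 > 0, so H is positive definite and the point is a local minimum.

local minimum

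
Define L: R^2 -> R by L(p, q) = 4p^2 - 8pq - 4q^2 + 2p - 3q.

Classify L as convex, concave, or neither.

neither

L is quadratic, so its Hessian is the constant matrix H = [[8, -8], [-8, -8]].
det(H) = -128, tr(H) = 0.
det(H) < 0, so H is indefinite: neither convex nor concave.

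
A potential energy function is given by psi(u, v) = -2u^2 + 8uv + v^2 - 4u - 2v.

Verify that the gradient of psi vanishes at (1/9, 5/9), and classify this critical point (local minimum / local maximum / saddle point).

saddle point

∇psi = (-4u + 8v - 4, 8u + 2v - 2); substituting (1/9, 5/9) gives ∇psi = (0, 0), so (1/9, 5/9) is indeed a critical point.
The Hessian of psi is constant: H = [[-4, 8], [8, 2]].
det(H) = (-4)·2 − 8² = -72.
Since det(H) < 0, H is indefinite and the critical point is a saddle point.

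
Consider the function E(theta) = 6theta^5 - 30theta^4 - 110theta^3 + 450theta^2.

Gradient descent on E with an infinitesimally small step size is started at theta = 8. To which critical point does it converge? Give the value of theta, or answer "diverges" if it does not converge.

E'(theta) = 30theta(theta - 5)(theta - 2)(theta + 3), so E'(8) = 47520.
Gradient descent moves in the -E' direction, i.e. theta is decreasing.
The nearest critical point in that direction is theta = 5, where E'' = 3600 > 0 (a local minimum). The iterate converges there.

5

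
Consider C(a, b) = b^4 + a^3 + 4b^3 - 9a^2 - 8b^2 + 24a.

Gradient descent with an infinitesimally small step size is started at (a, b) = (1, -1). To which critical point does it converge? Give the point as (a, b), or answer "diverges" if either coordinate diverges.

C is separable, so gradient descent decouples: a follows -∂C/∂a, b follows -∂C/∂b.
∂C/∂a = 3(a - 4)(a - 2); at a=1 this is 9, so a decreases.
∂C/∂b = 4b(b - 1)(b + 4); at b=-1 this is 24, so b decreases.
The a-coordinate has no critical point in that direction and runs off to infinity.

diverges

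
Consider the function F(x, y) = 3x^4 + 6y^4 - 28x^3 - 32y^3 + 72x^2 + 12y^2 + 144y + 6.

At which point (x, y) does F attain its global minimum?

(0, -1)

F(x,y) separates as P(x) + Q(y) + 6, so its minimum is min P + min Q + 6.
P'(x) = 12x(x - 4)(x - 3) vanishes at x ∈ {0, 3, 4}; Q'(y) = 24(y - 3)(y - 2)(y + 1) vanishes at y ∈ {-1, 2, 3}.
Local minima of P (where P''>0): P(0)=0, P(4)=128. Local minima of Q: Q(-1)=-94, Q(3)=162.
So the global minimum of F is P(0) + Q(-1) + 6 = 0 − 94 + 6 = -88, attained at (0, -1).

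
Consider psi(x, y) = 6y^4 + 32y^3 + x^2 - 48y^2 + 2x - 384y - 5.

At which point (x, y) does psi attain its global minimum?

psi(x,y) separates as P(x) + Q(y) − 5, so its minimum is min P + min Q − 5.
P'(x) = 2x + 2 vanishes at x ∈ {-1}; Q'(y) = 24(y - 2)(y + 2)(y + 4) vanishes at y ∈ {-4, -2, 2}.
Local minima of P (where P''>0): P(-1)=-1. Local minima of Q: Q(-4)=256, Q(2)=-608.
So the global minimum of psi is P(-1) + Q(2) − 5 = -1 − 608 − 5 = -614, attained at (-1, 2).

(-1, 2)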